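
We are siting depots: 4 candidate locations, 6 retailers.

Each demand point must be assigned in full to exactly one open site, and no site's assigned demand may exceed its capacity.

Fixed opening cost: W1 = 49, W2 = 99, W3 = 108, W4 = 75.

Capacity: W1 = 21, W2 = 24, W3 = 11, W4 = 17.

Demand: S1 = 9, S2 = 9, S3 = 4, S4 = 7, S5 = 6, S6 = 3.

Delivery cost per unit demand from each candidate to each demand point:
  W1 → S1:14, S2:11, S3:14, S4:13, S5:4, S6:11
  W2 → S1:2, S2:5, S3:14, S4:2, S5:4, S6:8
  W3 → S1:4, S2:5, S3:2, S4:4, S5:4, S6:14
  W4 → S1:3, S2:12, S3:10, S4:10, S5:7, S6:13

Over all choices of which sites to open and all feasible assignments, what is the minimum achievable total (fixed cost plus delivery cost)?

363

Open {W2, W4}; cheapest assignment that respects the capacities:
  W2 (cap 24, load 22): S2, S4, S5 — cost 9×5 + 7×2 + 6×4 = 83
  W4 (cap 17, load 16): S1, S3, S6 — cost 9×3 + 4×10 + 3×13 = 106
  Shipping 189, fixed 174 → total 363.
  Any other capacity-feasible assignment to {W2, W4} ships for at least 189.
Compare {W1, W2}: its best feasible assignment gives total 383.
Compare {W1, W2, W4}: its best feasible assignment gives total 397.
Every other set of open sites that can feasibly serve all demand totals ≥ 383 even under its best assignment. Minimum: 363.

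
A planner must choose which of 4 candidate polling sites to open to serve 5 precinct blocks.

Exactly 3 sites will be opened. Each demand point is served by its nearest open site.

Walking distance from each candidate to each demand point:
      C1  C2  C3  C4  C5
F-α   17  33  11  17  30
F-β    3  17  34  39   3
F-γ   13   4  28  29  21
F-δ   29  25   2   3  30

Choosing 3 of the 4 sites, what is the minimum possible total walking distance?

15

Open {F-β, F-γ, F-δ}.
  C1→F-β 3, C2→F-γ 4, C3→F-δ 2, C4→F-δ 3, C5→F-β 3  ⇒ total 15.
Compare {F-α, F-β, F-δ}: total 28.
Compare {F-α, F-β, F-γ}: total 38.
No size-3 selection does better; minimum is 15.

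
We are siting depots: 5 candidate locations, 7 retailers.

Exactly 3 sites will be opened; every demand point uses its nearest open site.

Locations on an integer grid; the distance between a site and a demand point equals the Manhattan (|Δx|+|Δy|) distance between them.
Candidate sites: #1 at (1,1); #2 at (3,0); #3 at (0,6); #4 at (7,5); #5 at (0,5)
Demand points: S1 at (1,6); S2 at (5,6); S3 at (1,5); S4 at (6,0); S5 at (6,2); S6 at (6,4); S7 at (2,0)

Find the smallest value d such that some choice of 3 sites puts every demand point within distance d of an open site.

4

Open {#2, #3, #4}.
  Farthest demand point is S5 at distance 4 (to #4); all others are ≤ 4.
With {#2, #4, #5} the worst case is 4.
With {#1, #2, #4} the worst case is 5.
No size-3 selection achieves below 4.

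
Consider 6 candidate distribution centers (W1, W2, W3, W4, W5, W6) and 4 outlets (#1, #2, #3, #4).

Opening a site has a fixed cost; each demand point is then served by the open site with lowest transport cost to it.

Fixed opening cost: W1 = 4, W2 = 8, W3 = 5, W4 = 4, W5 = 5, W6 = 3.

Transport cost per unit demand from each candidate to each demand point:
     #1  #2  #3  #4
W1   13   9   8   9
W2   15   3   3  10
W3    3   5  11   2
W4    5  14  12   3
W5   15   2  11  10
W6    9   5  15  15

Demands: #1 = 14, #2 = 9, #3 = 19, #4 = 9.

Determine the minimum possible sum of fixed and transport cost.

Open {W2, W3, W5}: assign each demand point to its cheapest open site.
  #1→W3 14×3=42, #2→W5 9×2=18, #3→W2 19×3=57, #4→W3 9×2=18
  transport cost 135, fixed 18 → total 153.
Compare {W2, W3, W5, W6}: transport cost 135 + fixed 21 = 156.
Compare {W2, W3}: transport cost 144 + fixed 13 = 157.
Compare {W1, W2, W3, W5}: transport cost 135 + fixed 22 = 157.
All other subsets cost ≥ 156. Minimum total cost: 153.

153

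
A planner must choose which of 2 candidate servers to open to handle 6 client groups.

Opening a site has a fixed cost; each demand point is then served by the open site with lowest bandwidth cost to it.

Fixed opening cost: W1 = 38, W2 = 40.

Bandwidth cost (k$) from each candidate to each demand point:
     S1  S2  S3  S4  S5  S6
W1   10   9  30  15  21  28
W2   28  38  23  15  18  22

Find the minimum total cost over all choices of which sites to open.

Open {W1}: assign each demand point to its cheapest open site.
  S1→W1 10, S2→W1 9, S3→W1 30, S4→W1 15, S5→W1 21, S6→W1 28
  bandwidth cost 113, fixed 38 → total 151.
Compare {W1, W2}: bandwidth cost 97 + fixed 78 = 175.
Compare {W2}: bandwidth cost 144 + fixed 40 = 184.

151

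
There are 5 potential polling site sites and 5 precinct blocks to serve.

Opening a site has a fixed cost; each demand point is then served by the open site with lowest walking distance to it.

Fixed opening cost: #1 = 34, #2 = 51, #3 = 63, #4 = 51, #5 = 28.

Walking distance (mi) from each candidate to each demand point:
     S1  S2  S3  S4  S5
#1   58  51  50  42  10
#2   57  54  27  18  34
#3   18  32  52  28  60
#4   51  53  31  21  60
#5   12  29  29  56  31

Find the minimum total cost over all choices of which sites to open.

Open {#1, #5}: assign each demand point to its cheapest open site.
  S1→#5 12, S2→#5 29, S3→#5 29, S4→#1 42, S5→#1 10
  walking distance 122, fixed 62 → total 184.
Compare {#5}: walking distance 157 + fixed 28 = 185.
Compare {#2, #5}: walking distance 117 + fixed 79 = 196.
Compare {#4, #5}: walking distance 122 + fixed 79 = 201.
All other subsets cost ≥ 185. Minimum total cost: 184.

184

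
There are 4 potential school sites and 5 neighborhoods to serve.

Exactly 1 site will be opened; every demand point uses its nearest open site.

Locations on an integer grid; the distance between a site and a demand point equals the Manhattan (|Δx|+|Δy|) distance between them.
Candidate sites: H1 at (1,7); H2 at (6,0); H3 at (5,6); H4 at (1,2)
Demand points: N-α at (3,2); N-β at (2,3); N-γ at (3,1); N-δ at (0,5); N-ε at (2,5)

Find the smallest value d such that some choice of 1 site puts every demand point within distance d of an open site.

4

Open {H4}.
  Farthest demand point is N-δ at distance 4 (to H4); all others are ≤ 4.
With {H3} the worst case is 7.
With {H1} the worst case is 8.
No size-1 selection achieves below 4.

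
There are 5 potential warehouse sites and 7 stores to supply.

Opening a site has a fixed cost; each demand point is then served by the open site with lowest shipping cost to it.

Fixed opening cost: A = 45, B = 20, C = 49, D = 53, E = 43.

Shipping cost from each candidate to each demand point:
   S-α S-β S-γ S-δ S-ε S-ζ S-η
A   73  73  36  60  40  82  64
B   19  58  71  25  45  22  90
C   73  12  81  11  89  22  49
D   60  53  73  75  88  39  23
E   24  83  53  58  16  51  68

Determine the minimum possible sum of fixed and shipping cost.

279

Open {C, E}: assign each demand point to its cheapest open site.
  S-α→E 24, S-β→C 12, S-γ→E 53, S-δ→C 11, S-ε→E 16, S-ζ→C 22, S-η→C 49
  shipping cost 187, fixed 92 → total 279.
Compare {B, C, E}: shipping cost 182 + fixed 112 = 294.
Compare {B, C}: shipping cost 229 + fixed 69 = 298.
Compare {A, B, C}: shipping cost 189 + fixed 114 = 303.
All other subsets cost ≥ 294. Minimum total cost: 279.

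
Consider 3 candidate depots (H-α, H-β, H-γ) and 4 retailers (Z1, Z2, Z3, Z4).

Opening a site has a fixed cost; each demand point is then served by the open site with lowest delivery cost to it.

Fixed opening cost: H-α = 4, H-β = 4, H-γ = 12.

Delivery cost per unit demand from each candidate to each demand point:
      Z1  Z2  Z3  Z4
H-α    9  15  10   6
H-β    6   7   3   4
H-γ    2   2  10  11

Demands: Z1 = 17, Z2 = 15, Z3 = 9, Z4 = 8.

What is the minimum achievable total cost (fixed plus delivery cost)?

Open {H-β, H-γ}: assign each demand point to its cheapest open site.
  Z1→H-γ 17×2=34, Z2→H-γ 15×2=30, Z3→H-β 9×3=27, Z4→H-β 8×4=32
  delivery cost 123, fixed 16 → total 139.
Compare {H-α, H-β, H-γ}: delivery cost 123 + fixed 20 = 143.
Compare {H-α, H-γ}: delivery cost 202 + fixed 16 = 218.
Compare {H-γ}: delivery cost 242 + fixed 12 = 254.
All other subsets cost ≥ 143. Minimum total cost: 139.

139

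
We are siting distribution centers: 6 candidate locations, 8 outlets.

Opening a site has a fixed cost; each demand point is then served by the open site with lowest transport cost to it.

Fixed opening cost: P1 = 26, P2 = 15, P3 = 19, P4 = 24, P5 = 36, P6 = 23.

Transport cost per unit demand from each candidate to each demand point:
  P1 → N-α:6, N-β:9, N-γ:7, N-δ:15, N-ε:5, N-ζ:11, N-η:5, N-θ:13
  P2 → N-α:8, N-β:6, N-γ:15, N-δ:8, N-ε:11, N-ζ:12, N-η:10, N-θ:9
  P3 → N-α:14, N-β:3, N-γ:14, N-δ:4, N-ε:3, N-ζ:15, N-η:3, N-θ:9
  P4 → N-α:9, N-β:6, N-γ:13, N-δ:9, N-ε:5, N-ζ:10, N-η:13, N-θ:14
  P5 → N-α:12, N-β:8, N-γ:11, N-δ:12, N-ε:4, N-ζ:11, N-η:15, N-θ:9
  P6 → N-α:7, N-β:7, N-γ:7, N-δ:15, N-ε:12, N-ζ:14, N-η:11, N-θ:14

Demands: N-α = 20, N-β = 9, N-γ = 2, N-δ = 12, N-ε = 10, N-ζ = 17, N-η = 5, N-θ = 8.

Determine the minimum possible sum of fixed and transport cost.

558

Open {P1, P3}: assign each demand point to its cheapest open site.
  N-α→P1 20×6=120, N-β→P3 9×3=27, N-γ→P1 2×7=14, N-δ→P3 12×4=48, N-ε→P3 10×3=30, N-ζ→P1 17×11=187, N-η→P3 5×3=15, N-θ→P3 8×9=72
  transport cost 513, fixed 45 → total 558.
Compare {P1, P3, P4}: transport cost 496 + fixed 69 = 565.
Compare {P1, P2, P3}: transport cost 513 + fixed 60 = 573.
Compare {P1, P2, P3, P4}: transport cost 496 + fixed 84 = 580.
All other subsets cost ≥ 565. Minimum total cost: 558.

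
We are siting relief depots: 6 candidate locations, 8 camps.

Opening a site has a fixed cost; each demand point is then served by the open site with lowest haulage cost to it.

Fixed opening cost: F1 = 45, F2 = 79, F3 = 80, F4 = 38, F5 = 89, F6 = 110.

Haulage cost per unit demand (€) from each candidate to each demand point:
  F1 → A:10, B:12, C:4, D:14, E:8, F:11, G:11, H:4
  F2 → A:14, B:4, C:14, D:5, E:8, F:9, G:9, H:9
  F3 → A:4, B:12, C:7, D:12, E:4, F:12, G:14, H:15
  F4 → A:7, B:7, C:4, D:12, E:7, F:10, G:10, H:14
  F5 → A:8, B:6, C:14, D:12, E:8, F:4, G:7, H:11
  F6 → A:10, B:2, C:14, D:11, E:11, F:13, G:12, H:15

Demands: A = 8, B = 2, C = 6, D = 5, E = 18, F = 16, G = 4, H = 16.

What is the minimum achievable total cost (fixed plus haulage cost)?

570

Open {F1, F3, F5}: assign each demand point to its cheapest open site.
  A→F3 8×4=32, B→F5 2×6=12, C→F1 6×4=24, D→F3 5×12=60, E→F3 18×4=72, F→F5 16×4=64, G→F5 4×7=28, H→F1 16×4=64
  haulage cost 356, fixed 214 → total 570.
Compare {F1, F5}: haulage cost 460 + fixed 134 = 594.
Compare {F1, F4, F5}: haulage cost 434 + fixed 172 = 606.
Compare {F1, F3, F4, F5}: haulage cost 356 + fixed 252 = 608.
All other subsets cost ≥ 594. Minimum total cost: 570.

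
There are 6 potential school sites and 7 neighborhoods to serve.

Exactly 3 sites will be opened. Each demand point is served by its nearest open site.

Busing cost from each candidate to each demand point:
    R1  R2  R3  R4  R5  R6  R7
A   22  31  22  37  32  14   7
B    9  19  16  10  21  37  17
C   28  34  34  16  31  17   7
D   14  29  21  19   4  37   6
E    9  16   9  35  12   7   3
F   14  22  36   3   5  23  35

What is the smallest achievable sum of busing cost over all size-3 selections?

Open {D, E, F}.
  R1→E 9, R2→E 16, R3→E 9, R4→F 3, R5→D 4, R6→E 7, R7→E 3  ⇒ total 51.
Compare {A, E, F}: total 52.
Compare {B, E, F}: total 52.
No size-3 selection does better; minimum is 51.

51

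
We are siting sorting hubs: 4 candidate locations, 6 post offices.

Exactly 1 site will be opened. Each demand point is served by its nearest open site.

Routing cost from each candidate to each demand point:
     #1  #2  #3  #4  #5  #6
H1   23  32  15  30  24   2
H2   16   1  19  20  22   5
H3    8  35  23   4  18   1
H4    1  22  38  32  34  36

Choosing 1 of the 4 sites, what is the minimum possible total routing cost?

83

Open {H2}.
  #1→H2 16, #2→H2 1, #3→H2 19, #4→H2 20, #5→H2 22, #6→H2 5  ⇒ total 83.
Compare {H3}: total 89.
Compare {H1}: total 126.
No size-1 selection does better; minimum is 83.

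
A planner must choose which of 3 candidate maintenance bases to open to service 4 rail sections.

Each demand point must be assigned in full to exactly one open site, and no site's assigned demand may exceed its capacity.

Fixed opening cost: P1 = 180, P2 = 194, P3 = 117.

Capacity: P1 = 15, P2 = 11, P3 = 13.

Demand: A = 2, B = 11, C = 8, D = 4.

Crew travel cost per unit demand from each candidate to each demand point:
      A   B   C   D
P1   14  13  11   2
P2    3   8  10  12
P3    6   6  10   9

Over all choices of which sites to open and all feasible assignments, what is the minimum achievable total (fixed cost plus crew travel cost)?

Open {P1, P3}; cheapest assignment that respects the capacities:
  P1 (cap 15, load 12): C, D — cost 8×11 + 4×2 = 96
  P3 (cap 13, load 13): A, B — cost 2×6 + 11×6 = 78
  Shipping 174, fixed 297 → total 471.
  Any other capacity-feasible assignment to {P1, P3} ships for at least 174.
Compare {P1, P2}: its best feasible assignment gives total 586.
Compare {P1, P2, P3}: its best feasible assignment gives total 651.
Every other set of open sites that can feasibly serve all demand totals ≥ 586 even under its best assignment. Minimum: 471.

471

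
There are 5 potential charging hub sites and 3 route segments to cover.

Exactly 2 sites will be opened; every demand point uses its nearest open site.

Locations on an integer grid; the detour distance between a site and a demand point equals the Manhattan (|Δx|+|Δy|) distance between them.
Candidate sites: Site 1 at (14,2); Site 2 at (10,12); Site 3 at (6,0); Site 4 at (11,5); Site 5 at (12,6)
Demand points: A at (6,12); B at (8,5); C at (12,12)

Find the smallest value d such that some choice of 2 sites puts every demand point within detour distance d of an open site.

4

Open {Site 2, Site 4}.
  Farthest demand point is A at detour distance 4 (to Site 2); all others are ≤ 4.
With {Site 2, Site 5} the worst case is 5.
With {Site 2, Site 3} the worst case is 7.
No size-2 selection achieves below 4.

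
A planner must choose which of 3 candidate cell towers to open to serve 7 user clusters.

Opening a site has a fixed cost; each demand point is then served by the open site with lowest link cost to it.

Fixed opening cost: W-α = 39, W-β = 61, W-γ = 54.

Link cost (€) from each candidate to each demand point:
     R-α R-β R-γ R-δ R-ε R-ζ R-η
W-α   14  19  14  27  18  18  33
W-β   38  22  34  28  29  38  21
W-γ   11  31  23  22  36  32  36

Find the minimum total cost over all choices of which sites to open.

Open {W-α}: assign each demand point to its cheapest open site.
  R-α→W-α 14, R-β→W-α 19, R-γ→W-α 14, R-δ→W-α 27, R-ε→W-α 18, R-ζ→W-α 18, R-η→W-α 33
  link cost 143, fixed 39 → total 182.
Compare {W-α, W-γ}: link cost 135 + fixed 93 = 228.
Compare {W-α, W-β}: link cost 131 + fixed 100 = 231.
Compare {W-γ}: link cost 191 + fixed 54 = 245.
All other subsets cost ≥ 228. Minimum total cost: 182.

182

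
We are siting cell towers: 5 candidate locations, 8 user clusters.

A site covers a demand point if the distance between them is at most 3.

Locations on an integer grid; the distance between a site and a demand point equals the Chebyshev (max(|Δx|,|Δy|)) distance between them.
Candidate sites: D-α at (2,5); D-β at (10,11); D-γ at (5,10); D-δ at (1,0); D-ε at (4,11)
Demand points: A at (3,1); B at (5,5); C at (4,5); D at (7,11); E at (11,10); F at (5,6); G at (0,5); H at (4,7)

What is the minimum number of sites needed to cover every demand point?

3

Coverage sets (demand points within 3 of each site):
  D-α: {B, C, F, G, H}
  D-β: {D, E}
  D-γ: {D, H}
  D-δ: {A}
  D-ε: {D}
No 2 sites suffice: every size-2 union leaves at least one demand point uncovered.
But {D-α, D-β, D-δ} covers everything, so the minimum is 3.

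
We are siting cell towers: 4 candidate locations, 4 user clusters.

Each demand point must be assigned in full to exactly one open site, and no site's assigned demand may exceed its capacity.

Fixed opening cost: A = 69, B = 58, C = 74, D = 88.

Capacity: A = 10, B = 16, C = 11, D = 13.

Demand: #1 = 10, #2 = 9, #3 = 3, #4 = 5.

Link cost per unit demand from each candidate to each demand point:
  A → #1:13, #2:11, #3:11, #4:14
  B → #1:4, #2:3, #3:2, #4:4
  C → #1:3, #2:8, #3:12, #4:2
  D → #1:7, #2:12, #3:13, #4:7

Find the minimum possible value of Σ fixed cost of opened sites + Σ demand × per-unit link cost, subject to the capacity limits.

302

Open {B, D}; cheapest assignment that respects the capacities:
  B (cap 16, load 14): #2, #4 — cost 9×3 + 5×4 = 47
  D (cap 13, load 13): #1, #3 — cost 10×7 + 3×13 = 109
  Shipping 156, fixed 146 → total 302.
  Any other capacity-feasible assignment to {B, D} ships for at least 156.
Compare {A, B, C}: its best feasible assignment gives total 311.
Compare {B, C, D}: its best feasible assignment gives total 318.
Every other set of open sites that can feasibly serve all demand totals ≥ 311 even under its best assignment. Minimum: 302.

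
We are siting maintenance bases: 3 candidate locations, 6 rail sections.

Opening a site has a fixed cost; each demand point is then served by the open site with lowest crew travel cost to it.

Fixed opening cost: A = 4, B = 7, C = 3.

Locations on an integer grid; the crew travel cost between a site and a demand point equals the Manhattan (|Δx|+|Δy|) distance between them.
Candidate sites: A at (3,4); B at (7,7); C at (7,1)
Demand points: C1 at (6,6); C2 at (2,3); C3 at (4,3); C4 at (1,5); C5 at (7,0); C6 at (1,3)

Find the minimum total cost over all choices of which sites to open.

Open {A, C}: assign each demand point to its cheapest open site.
  C1→A 5, C2→A 2, C3→A 2, C4→A 3, C5→C 1, C6→A 3
  crew travel cost 16, fixed 7 → total 23.
Compare {A}: crew travel cost 23 + fixed 4 = 27.
Compare {A, B, C}: crew travel cost 13 + fixed 14 = 27.
Compare {A, B}: crew travel cost 19 + fixed 11 = 30.
All other subsets cost ≥ 27. Minimum total cost: 23.

23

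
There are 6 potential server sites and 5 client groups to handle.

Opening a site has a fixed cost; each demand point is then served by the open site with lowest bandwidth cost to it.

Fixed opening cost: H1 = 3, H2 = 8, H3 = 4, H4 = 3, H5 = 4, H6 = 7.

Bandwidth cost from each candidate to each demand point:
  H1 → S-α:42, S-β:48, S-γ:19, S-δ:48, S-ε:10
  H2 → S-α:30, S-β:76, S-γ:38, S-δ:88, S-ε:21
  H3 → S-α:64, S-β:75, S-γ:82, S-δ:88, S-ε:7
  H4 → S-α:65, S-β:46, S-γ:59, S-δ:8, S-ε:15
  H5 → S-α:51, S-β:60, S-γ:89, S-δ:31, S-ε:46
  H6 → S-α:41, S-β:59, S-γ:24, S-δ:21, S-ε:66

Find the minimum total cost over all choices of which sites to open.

Open {H1, H2, H4}: assign each demand point to its cheapest open site.
  S-α→H2 30, S-β→H4 46, S-γ→H1 19, S-δ→H4 8, S-ε→H1 10
  bandwidth cost 113, fixed 14 → total 127.
Compare {H1, H2, H3, H4}: bandwidth cost 110 + fixed 18 = 128.
Compare {H1, H4}: bandwidth cost 125 + fixed 6 = 131.
Compare {H1, H2, H4, H5}: bandwidth cost 113 + fixed 18 = 131.
All other subsets cost ≥ 128. Minimum total cost: 127.

127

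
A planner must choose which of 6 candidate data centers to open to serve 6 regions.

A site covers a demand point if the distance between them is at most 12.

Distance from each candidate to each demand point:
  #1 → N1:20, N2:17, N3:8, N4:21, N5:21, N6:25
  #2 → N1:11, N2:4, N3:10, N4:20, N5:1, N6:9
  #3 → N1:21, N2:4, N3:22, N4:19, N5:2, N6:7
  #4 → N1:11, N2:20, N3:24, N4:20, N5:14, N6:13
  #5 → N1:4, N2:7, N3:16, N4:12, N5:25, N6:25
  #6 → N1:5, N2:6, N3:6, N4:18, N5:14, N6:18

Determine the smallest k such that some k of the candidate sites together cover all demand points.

Coverage sets (demand points within 12 of each site):
  #1: {N3}
  #2: {N1, N2, N3, N5, N6}
  #3: {N2, N5, N6}
  #4: {N1}
  #5: {N1, N2, N4}
  #6: {N1, N2, N3}
No single site covers all 6 demand points.
But {#2, #5} covers everything, so the minimum is 2.

2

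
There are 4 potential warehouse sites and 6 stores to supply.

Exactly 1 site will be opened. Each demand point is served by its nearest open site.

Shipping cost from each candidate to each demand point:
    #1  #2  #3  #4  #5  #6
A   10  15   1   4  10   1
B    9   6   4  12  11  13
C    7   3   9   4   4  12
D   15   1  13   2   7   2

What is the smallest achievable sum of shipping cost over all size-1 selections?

Open {C}.
  #1→C 7, #2→C 3, #3→C 9, #4→C 4, #5→C 4, #6→C 12  ⇒ total 39.
Compare {D}: total 40.
Compare {A}: total 41.
No size-1 selection does better; minimum is 39.

39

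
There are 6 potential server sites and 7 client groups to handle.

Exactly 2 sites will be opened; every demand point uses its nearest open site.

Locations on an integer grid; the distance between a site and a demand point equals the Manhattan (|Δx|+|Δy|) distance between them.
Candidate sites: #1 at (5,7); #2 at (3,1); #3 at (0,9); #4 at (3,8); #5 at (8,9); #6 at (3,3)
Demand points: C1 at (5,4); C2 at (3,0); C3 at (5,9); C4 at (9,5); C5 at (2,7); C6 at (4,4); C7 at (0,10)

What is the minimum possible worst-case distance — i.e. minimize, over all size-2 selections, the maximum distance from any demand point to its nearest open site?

Open {#1, #2}.
  Farthest demand point is C7 at distance 8 (to #1); all others are ≤ 8.
With {#1, #4} the worst case is 8.
With {#1, #6} the worst case is 8.
No size-2 selection achieves below 8.

8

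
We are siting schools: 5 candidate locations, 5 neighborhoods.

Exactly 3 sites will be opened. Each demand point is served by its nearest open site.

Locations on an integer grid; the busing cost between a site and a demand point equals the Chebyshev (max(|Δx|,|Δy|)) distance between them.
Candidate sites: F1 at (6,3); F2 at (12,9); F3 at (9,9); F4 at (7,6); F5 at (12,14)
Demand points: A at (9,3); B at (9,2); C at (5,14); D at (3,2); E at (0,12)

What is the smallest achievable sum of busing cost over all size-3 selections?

21

Open {F1, F3, F4}.
  A→F1 3, B→F1 3, C→F3 5, D→F1 3, E→F4 7  ⇒ total 21.
Compare {F1, F2, F3}: total 23.
Compare {F1, F2, F4}: total 23.
No size-3 selection does better; minimum is 21.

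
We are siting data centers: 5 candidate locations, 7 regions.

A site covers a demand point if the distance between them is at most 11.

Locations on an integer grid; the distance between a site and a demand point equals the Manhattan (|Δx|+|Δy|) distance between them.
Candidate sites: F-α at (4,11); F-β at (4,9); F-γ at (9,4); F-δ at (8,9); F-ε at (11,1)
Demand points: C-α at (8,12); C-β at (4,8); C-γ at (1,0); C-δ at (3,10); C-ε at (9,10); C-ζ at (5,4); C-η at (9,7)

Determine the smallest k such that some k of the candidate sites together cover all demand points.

Coverage sets (demand points within 11 of each site):
  F-α: {C-α, C-β, C-δ, C-ε, C-ζ, C-η}
  F-β: {C-α, C-β, C-δ, C-ε, C-ζ, C-η}
  F-γ: {C-α, C-β, C-ε, C-ζ, C-η}
  F-δ: {C-α, C-β, C-δ, C-ε, C-ζ, C-η}
  F-ε: {C-γ, C-ε, C-ζ, C-η}
No single site covers all 7 demand points.
But {F-α, F-ε} covers everything, so the minimum is 2.

2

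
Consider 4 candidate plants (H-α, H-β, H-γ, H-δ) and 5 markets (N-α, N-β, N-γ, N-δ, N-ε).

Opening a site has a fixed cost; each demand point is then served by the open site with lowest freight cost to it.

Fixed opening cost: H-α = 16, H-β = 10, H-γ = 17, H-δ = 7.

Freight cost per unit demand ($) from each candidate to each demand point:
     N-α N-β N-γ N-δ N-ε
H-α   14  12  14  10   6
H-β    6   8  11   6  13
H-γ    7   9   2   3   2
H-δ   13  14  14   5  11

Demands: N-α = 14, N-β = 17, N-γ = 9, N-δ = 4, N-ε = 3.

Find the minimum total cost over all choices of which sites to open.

Open {H-β, H-γ}: assign each demand point to its cheapest open site.
  N-α→H-β 14×6=84, N-β→H-β 17×8=136, N-γ→H-γ 9×2=18, N-δ→H-γ 4×3=12, N-ε→H-γ 3×2=6
  freight cost 256, fixed 27 → total 283.
Compare {H-β, H-γ, H-δ}: freight cost 256 + fixed 34 = 290.
Compare {H-α, H-β, H-γ}: freight cost 256 + fixed 43 = 299.
Compare {H-γ}: freight cost 287 + fixed 17 = 304.
All other subsets cost ≥ 290. Minimum total cost: 283.

283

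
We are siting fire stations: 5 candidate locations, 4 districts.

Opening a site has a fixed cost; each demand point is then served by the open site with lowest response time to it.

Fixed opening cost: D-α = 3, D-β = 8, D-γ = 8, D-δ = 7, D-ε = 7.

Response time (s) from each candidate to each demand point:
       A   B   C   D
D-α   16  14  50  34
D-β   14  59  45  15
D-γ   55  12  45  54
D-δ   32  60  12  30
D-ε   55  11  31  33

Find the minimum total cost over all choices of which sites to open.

73

Open {D-α, D-β, D-δ}: assign each demand point to its cheapest open site.
  A→D-β 14, B→D-α 14, C→D-δ 12, D→D-β 15
  response time 55, fixed 18 → total 73.
Compare {D-β, D-δ, D-ε}: response time 52 + fixed 22 = 74.
Compare {D-β, D-γ, D-δ}: response time 53 + fixed 23 = 76.
Compare {D-α, D-β, D-δ, D-ε}: response time 52 + fixed 25 = 77.
All other subsets cost ≥ 74. Minimum total cost: 73.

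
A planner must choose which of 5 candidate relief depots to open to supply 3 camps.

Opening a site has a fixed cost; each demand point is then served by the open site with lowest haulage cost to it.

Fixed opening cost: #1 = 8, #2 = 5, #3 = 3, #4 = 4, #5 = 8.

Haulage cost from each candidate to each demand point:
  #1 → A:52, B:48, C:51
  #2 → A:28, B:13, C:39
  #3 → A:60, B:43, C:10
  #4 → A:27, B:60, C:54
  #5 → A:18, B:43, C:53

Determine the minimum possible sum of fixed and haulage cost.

Open {#2, #3, #5}: assign each demand point to its cheapest open site.
  A→#5 18, B→#2 13, C→#3 10
  haulage cost 41, fixed 16 → total 57.
Compare {#2, #3}: haulage cost 51 + fixed 8 = 59.
Compare {#2, #3, #4, #5}: haulage cost 41 + fixed 20 = 61.
Compare {#2, #3, #4}: haulage cost 50 + fixed 12 = 62.
All other subsets cost ≥ 59. Minimum total cost: 57.

57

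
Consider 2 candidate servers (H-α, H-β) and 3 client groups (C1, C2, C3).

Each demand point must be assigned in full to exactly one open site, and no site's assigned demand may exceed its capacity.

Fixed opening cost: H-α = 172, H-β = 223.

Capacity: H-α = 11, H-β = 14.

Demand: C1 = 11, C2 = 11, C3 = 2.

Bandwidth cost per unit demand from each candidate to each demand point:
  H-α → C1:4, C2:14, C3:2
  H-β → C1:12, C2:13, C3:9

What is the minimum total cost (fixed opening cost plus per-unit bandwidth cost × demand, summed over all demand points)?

600

Open {H-α, H-β}; cheapest assignment that respects the capacities:
  H-α (cap 11, load 11): C1 — cost 11×4 = 44
  H-β (cap 14, load 13): C2, C3 — cost 11×13 + 2×9 = 161
  Shipping 205, fixed 395 → total 600.
  Any other capacity-feasible assignment to {H-α, H-β} ships for at least 205.
Total demand is 24 and no other set of sites has combined capacity ≥ 24, so {H-α, H-β} is the only feasible choice of open sites. Minimum: 600.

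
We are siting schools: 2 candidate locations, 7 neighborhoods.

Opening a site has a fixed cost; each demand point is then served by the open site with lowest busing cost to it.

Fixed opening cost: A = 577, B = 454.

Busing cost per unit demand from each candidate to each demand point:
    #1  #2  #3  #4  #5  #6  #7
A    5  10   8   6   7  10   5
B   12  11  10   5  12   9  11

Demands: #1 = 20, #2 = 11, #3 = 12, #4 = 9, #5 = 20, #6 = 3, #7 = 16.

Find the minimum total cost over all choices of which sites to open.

1187

Open {A}: assign each demand point to its cheapest open site.
  #1→A 20×5=100, #2→A 11×10=110, #3→A 12×8=96, #4→A 9×6=54, #5→A 20×7=140, #6→A 3×10=30, #7→A 16×5=80
  busing cost 610, fixed 577 → total 1187.
Compare {B}: busing cost 969 + fixed 454 = 1423.
Compare {A, B}: busing cost 598 + fixed 1031 = 1629.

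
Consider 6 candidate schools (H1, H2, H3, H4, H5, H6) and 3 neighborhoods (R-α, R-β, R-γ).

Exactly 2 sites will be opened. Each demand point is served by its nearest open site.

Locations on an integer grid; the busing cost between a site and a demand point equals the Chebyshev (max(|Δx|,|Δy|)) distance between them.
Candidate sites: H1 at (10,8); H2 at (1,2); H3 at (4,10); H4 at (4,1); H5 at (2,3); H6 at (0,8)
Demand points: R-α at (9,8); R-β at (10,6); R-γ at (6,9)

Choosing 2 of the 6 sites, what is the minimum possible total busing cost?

Open {H1, H3}.
  R-α→H1 1, R-β→H1 2, R-γ→H3 2  ⇒ total 5.
Compare {H1, H2}: total 7.
Compare {H1, H4}: total 7.
No size-2 selection does better; minimum is 5.

5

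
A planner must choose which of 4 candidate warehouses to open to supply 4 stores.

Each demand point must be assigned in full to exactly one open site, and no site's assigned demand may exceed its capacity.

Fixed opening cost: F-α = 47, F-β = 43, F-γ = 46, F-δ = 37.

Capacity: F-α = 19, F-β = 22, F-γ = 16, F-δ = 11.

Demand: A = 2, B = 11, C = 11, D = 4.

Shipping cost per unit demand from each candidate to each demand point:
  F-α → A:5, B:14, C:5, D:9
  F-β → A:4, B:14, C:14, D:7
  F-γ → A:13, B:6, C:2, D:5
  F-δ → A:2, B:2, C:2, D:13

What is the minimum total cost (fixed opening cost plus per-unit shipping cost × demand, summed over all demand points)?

198

Open {F-β, F-γ, F-δ}; cheapest assignment that respects the capacities:
  F-β (cap 22, load 2): A — cost 2×4 = 8
  F-γ (cap 16, load 15): C, D — cost 11×2 + 4×5 = 42
  F-δ (cap 11, load 11): B — cost 11×2 = 22
  Shipping 72, fixed 126 → total 198.
  Any other capacity-feasible assignment to {F-β, F-γ, F-δ} ships for at least 72.
Compare {F-α, F-γ, F-δ}: its best feasible assignment gives total 204.
Compare {F-α, F-δ}: its best feasible assignment gives total 207.
Every other set of open sites that can feasibly serve all demand totals ≥ 204 even under its best assignment. Minimum: 198.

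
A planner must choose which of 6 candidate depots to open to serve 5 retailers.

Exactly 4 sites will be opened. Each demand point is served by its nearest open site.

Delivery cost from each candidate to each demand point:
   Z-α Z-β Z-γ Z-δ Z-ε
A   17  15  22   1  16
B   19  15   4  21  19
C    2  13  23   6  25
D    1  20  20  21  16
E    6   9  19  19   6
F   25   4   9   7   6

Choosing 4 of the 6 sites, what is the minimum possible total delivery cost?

16

Open {A, B, D, F}.
  Z-α→D 1, Z-β→F 4, Z-γ→B 4, Z-δ→A 1, Z-ε→F 6  ⇒ total 16.
Compare {A, B, C, F}: total 17.
Compare {A, B, D, E}: total 21.
No size-4 selection does better; minimum is 16.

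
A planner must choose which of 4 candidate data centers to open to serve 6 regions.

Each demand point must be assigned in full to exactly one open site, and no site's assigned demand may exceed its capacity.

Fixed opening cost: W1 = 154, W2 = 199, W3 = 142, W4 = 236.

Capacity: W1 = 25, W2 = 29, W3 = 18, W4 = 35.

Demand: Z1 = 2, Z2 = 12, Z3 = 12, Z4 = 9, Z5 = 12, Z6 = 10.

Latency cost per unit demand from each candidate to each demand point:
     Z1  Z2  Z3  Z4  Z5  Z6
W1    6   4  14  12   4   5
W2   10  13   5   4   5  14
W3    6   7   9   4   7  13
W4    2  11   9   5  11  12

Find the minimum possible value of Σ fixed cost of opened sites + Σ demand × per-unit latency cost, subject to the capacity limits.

761

Open {W1, W2, W3}; cheapest assignment that respects the capacities:
  W1 (cap 25, load 24): Z1, Z2, Z6 — cost 2×6 + 12×4 + 10×5 = 110
  W2 (cap 29, load 24): Z3, Z5 — cost 12×5 + 12×5 = 120
  W3 (cap 18, load 9): Z4 — cost 9×4 = 36
  Shipping 266, fixed 495 → total 761.
  Any other capacity-feasible assignment to {W1, W2, W3} ships for at least 266.
Compare {W1, W4}: its best feasible assignment gives total 763.
Compare {W2, W4}: its best feasible assignment gives total 856.
Every other set of open sites that can feasibly serve all demand totals ≥ 763 even under its best assignment. Minimum: 761.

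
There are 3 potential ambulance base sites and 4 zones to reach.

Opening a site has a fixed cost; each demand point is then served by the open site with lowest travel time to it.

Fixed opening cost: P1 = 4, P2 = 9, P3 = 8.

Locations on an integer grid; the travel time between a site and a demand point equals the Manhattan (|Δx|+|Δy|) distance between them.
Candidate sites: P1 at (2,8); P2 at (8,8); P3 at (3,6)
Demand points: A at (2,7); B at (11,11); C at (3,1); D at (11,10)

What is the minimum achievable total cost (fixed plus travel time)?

Open {P1, P2}: assign each demand point to its cheapest open site.
  A→P1 1, B→P2 6, C→P1 8, D→P2 5
  travel time 20, fixed 13 → total 33.
Compare {P2, P3}: travel time 18 + fixed 17 = 35.
Compare {P1}: travel time 32 + fixed 4 = 36.
Compare {P1, P2, P3}: travel time 17 + fixed 21 = 38.
All other subsets cost ≥ 35. Minimum total cost: 33.

33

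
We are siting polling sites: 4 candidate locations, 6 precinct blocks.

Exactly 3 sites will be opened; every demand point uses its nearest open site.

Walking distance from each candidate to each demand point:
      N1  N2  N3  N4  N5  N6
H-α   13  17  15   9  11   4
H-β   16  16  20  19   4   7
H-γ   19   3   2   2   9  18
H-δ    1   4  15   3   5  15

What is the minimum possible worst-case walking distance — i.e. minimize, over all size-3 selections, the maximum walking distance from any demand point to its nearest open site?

Open {H-α, H-γ, H-δ}.
  Farthest demand point is N5 at walking distance 5 (to H-δ); all others are ≤ 5.
With {H-β, H-γ, H-δ} the worst case is 7.
With {H-α, H-β, H-γ} the worst case is 13.
No size-3 selection achieves below 5.

5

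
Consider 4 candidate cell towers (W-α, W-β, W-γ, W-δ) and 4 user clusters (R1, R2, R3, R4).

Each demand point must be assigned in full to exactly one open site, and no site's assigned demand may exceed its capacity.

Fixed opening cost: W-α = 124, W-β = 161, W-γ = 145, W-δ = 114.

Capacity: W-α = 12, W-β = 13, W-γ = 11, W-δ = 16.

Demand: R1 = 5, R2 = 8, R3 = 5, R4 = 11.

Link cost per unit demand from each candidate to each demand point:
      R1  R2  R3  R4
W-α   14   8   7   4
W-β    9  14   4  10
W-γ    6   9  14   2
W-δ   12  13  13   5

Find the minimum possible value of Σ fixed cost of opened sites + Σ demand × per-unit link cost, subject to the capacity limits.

Open {W-β, W-δ}; cheapest assignment that respects the capacities:
  W-β (cap 13, load 13): R2, R3 — cost 8×14 + 5×4 = 132
  W-δ (cap 16, load 16): R1, R4 — cost 5×12 + 11×5 = 115
  Shipping 247, fixed 275 → total 522.
  Any other capacity-feasible assignment to {W-β, W-δ} ships for at least 247.
Compare {W-α, W-β, W-γ}: its best feasible assignment gives total 581.
Compare {W-α, W-β, W-δ}: its best feasible assignment gives total 583.
Every other set of open sites that can feasibly serve all demand totals ≥ 581 even under its best assignment. Minimum: 522.

522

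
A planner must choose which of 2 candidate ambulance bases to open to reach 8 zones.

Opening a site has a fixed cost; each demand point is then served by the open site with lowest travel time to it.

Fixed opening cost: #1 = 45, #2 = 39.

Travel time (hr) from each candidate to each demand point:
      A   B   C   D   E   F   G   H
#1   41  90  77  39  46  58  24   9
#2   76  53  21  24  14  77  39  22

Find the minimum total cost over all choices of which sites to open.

Open {#1, #2}: assign each demand point to its cheapest open site.
  A→#1 41, B→#2 53, C→#2 21, D→#2 24, E→#2 14, F→#1 58, G→#1 24, H→#1 9
  travel time 244, fixed 84 → total 328.
Compare {#2}: travel time 326 + fixed 39 = 365.
Compare {#1}: travel time 384 + fixed 45 = 429.

328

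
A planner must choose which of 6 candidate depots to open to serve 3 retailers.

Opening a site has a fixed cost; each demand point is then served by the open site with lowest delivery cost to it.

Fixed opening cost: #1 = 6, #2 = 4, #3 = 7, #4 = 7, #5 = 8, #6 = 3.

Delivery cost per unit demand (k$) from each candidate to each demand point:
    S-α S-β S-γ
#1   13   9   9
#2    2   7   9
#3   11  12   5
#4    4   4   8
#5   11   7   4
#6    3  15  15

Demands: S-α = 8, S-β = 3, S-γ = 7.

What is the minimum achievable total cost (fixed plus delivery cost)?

75

Open {#2, #4, #5}: assign each demand point to its cheapest open site.
  S-α→#2 8×2=16, S-β→#4 3×4=12, S-γ→#5 7×4=28
  delivery cost 56, fixed 19 → total 75.
Compare {#2, #5}: delivery cost 65 + fixed 12 = 77.
Compare {#2, #4, #5, #6}: delivery cost 56 + fixed 22 = 78.
Compare {#2, #5, #6}: delivery cost 65 + fixed 15 = 80.
All other subsets cost ≥ 77. Minimum total cost: 75.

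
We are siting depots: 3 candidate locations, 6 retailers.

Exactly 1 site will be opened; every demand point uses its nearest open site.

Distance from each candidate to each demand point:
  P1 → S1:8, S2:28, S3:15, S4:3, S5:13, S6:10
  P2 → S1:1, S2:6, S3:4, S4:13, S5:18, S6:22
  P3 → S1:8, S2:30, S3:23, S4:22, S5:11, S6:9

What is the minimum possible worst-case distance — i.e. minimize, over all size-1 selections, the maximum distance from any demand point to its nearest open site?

Open {P2}.
  Farthest demand point is S6 at distance 22 (to P2); all others are ≤ 22.
With {P1} the worst case is 28.
With {P3} the worst case is 30.
No size-1 selection achieves below 22.

22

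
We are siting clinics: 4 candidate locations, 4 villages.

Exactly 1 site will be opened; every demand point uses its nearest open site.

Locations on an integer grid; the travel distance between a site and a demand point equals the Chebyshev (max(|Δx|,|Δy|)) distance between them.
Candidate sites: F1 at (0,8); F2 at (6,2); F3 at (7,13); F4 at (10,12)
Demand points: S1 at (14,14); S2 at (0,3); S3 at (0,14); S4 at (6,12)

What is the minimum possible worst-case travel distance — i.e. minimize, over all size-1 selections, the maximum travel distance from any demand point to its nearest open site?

10

Open {F3}.
  Farthest demand point is S2 at travel distance 10 (to F3); all others are ≤ 10.
With {F4} the worst case is 10.
With {F2} the worst case is 12.
No size-1 selection achieves below 10.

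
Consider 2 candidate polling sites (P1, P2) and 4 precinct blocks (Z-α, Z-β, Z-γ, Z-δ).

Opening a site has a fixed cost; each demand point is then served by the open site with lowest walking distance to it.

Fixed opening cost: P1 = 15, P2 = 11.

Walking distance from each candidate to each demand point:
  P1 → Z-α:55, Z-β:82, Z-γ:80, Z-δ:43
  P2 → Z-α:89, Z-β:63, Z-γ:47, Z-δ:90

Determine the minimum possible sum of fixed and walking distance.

Open {P1, P2}: assign each demand point to its cheapest open site.
  Z-α→P1 55, Z-β→P2 63, Z-γ→P2 47, Z-δ→P1 43
  walking distance 208, fixed 26 → total 234.
Compare {P1}: walking distance 260 + fixed 15 = 275.
Compare {P2}: walking distance 289 + fixed 11 = 300.

234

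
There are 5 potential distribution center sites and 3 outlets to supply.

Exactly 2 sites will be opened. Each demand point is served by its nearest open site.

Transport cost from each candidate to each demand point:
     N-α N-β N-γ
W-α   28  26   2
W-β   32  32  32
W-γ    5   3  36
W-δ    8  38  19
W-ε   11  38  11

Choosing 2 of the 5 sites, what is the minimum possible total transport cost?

10

Open {W-α, W-γ}.
  N-α→W-γ 5, N-β→W-γ 3, N-γ→W-α 2  ⇒ total 10.
Compare {W-γ, W-ε}: total 19.
Compare {W-γ, W-δ}: total 27.
No size-2 selection does better; minimum is 10.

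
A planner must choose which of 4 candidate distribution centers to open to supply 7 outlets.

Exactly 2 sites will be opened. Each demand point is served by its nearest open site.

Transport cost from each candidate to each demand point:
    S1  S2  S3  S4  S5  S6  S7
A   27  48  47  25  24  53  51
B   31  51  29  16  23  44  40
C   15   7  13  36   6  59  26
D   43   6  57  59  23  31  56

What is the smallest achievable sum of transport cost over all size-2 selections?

127

Open {B, C}.
  S1→C 15, S2→C 7, S3→C 13, S4→B 16, S5→C 6, S6→B 44, S7→C 26  ⇒ total 127.
Compare {C, D}: total 133.
Compare {A, C}: total 145.
No size-2 selection does better; minimum is 127.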